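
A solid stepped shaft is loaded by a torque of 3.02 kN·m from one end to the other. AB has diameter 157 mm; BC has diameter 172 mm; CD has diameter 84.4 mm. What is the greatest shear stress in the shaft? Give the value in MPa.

25.6 MPa

Under the same torque, τ_max = 16T/(πd³) is largest where d is smallest — segment CD (d = 84.4 mm).
τ_max = 16·3020/(π·(0.0844)³) = 2.558×10^7 Pa.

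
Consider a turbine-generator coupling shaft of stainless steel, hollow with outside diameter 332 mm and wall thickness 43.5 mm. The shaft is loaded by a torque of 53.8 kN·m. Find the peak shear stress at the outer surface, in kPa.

J = π(d_o⁴ − d_i⁴)/32 = π(0.332⁴ − 0.245⁴)/32 = 8.390×10^-4 m⁴.
τ_max = T·r/J = 53800 × 0.166 / 8.390×10^-4 = 1.064×10^7 Pa.

10600 kPa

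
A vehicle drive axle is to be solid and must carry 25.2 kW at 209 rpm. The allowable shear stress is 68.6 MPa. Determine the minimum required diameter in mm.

ω = 2π·209/60 = 21.89 rad/s, so T = P/ω = 25.2×10³ / 21.89 = 1151 N·m.
For a solid shaft τ_max = 16T/(πd³), so d = (16T/(π τ_allow))^(1/3) = (16·1151/(π·6.86×10^7))^(1/3) = 0.04405 m.

44.1 mm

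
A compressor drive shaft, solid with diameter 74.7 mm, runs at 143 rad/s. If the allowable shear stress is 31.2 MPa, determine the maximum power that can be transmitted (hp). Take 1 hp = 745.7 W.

J = πd⁴/32 = π(0.0747)⁴/32 = 3.057×10^-6 m⁴.
T_max = τ_allow·J/r = 3.12×10^7 × 3.057×10^-6 / 0.0374 = 2554 N·m.
ω = 143 rad/s, so P_max = T_max·ω = 3.652×10^5 W.

490 hp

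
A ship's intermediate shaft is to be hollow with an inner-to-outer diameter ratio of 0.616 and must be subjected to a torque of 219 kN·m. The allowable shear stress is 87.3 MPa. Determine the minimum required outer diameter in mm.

246 mm

For a hollow shaft with d_i/d_o = 0.616: τ_max = 16T/(π d_o³ (1−k⁴)), so d_o = [16T/(π τ_allow (1−k⁴))]^(1/3) = [16·219000/(π·8.73×10^7·0.8560)]^(1/3) = 0.2462 m.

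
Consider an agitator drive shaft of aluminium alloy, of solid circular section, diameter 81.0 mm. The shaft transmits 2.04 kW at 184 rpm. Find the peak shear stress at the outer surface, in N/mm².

1.01 N/mm²

ω = 2π·184/60 = 19.27 rad/s, so T = P/ω = 2.04×10³ / 19.27 = 105.9 N·m.
J = πd⁴/32 = π(0.0810)⁴/32 = 4.226×10^-6 m⁴.
τ_max = T·r/J = 105.9 × 0.0405 / 4.226×10^-6 = 1.015×10^6 Pa.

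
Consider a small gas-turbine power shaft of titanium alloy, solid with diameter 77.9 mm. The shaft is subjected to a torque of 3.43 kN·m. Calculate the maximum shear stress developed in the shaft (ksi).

J = πd⁴/32 = π(0.0779)⁴/32 = 3.615×10^-6 m⁴.
τ_max = T·r/J = 3430 × 0.0390 / 3.615×10^-6 = 3.695×10^7 Pa.

5.36 ksi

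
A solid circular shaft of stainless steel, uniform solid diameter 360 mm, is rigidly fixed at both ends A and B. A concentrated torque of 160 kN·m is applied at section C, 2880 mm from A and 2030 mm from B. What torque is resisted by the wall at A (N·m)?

66200 N·m

With uniform GJ and both ends fixed, compatibility θ_AC = θ_CB gives T_A·a = T_B·b, together with T_A + T_B = T₀.
T_A = T₀·b/(a+b) = 160000·2030/4910 = 66150 N·m; T_B = 93850 N·m.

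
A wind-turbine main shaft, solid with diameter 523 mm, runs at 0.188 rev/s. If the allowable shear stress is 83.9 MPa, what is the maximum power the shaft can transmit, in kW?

J = πd⁴/32 = π(0.523)⁴/32 = 7.345×10^-3 m⁴.
T_max = τ_allow·J/r = 8.39×10^7 × 7.345×10^-3 / 0.262 = 2.357e6 N·m.
ω = 2π·0.188 = 1.181 rad/s, so P_max = T_max·ω = 2.784×10^6 W.

2780 kW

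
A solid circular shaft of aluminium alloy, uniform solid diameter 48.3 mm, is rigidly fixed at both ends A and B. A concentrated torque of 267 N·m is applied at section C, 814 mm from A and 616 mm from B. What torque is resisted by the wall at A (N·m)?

115 N·m

With uniform GJ and both ends fixed, compatibility θ_AC = θ_CB gives T_A·a = T_B·b, together with T_A + T_B = T₀.
T_A = T₀·b/(a+b) = 267.0·616/1430 = 115.0 N·m; T_B = 152.0 N·m.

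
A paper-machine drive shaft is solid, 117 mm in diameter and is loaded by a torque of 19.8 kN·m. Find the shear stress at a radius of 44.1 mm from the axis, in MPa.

47.5 MPa

J = πd⁴/32 = π(0.117)⁴/32 = 1.840×10^-5 m⁴.
Shear stress varies linearly with radius: τ = T·r/J = 19800 × 0.0441 / 1.840×10^-5 = 4.746×10^7 Pa.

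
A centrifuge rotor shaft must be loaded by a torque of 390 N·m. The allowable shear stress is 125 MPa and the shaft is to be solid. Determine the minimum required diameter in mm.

25.1 mm

For a solid shaft τ_max = 16T/(πd³), so d = (16T/(π τ_allow))^(1/3) = (16·390.0/(π·1.25×10^8))^(1/3) = 0.02514 m.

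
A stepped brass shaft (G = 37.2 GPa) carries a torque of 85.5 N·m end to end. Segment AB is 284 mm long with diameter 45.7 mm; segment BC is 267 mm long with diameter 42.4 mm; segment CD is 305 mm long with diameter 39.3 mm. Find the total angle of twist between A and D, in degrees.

J_AB = π(0.0457)⁴/32 = 4.28×10^-7 m⁴; J_BC = π(0.0424)⁴/32 = 3.17×10^-7 m⁴; J_CD = π(0.0393)⁴/32 = 2.34×10^-7 m⁴.
θ = (T/G)·Σ L_i/J_i = (85.50/37.2×10⁹)·(0.284/4.28×10^-7 + 0.267/3.17×10^-7 + 0.305/2.34×10^-7) = 6.452×10^-3 rad.

0.370°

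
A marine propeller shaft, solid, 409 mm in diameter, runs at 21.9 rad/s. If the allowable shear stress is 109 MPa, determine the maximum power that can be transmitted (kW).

J = πd⁴/32 = π(0.409)⁴/32 = 2.747×10^-3 m⁴.
T_max = τ_allow·J/r = 1.09×10^8 × 2.747×10^-3 / 0.204 = 1.464e6 N·m.
ω = 21.9 rad/s, so P_max = T_max·ω = 3.207×10^7 W.

32100 kW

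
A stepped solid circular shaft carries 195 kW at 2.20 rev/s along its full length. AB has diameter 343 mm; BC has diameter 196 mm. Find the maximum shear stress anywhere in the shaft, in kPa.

9540 kPa

ω = 2π·2.20 = 13.82 rad/s, so T = P/ω = 195×10³ / 13.82 = 14110 N·m.
Under the same torque, τ_max = 16T/(πd³) is largest where d is smallest — segment BC (d = 196 mm).
τ_max = 16·14110/(π·(0.196)³) = 9.542×10^6 Pa.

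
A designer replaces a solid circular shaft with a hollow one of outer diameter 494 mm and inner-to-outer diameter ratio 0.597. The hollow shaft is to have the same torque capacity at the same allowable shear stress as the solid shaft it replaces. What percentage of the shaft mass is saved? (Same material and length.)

Equal τ_max and T ⇒ the solid shaft needs d_s³ = d_o³(1−k⁴), so d_s = 494·(1−0.597⁴)^(1/3) = 472.1 mm.
Area ratio A_h/A_s = d_o²(1−k²)/d_s² = (1−k²)/(1−k⁴)^(2/3) = 0.7046.
Mass saving = 1 − 0.7046 = 29.5 %.

29.5 %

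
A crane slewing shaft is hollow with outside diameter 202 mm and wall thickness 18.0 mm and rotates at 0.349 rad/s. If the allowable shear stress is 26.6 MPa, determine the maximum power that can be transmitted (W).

8170 W

J = π(d_o⁴ − d_i⁴)/32 = π(0.202⁴ − 0.166⁴)/32 = 8.891×10^-5 m⁴.
T_max = τ_allow·J/r = 2.66×10^7 × 8.891×10^-5 / 0.101 = 23420 N·m.
ω = 0.349 rad/s, so P_max = T_max·ω = 8172 W.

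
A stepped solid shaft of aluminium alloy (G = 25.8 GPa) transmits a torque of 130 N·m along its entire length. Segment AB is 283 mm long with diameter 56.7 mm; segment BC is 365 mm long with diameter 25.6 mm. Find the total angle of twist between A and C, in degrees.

J_AB = π(0.0567)⁴/32 = 1.01×10^-6 m⁴; J_BC = π(0.0256)⁴/32 = 4.22×10^-8 m⁴.
θ = (T/G)·Σ L_i/J_i = (130.0/25.8×10⁹)·(0.283/1.01×10^-6 + 0.365/4.22×10^-8) = 0.04502 rad.

2.58°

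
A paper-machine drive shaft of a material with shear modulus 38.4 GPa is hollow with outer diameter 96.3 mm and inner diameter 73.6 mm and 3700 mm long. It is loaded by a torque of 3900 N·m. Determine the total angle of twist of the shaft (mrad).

J = π(d_o⁴ − d_i⁴)/32 = π(0.0963⁴ − 0.0736⁴)/32 = 5.562×10^-6 m⁴.
θ = T·L/(G·J) = 3900 × 3.70 / (38.4×10⁹ × 5.562×10^-6) = 0.06756 rad.

67.6 mrad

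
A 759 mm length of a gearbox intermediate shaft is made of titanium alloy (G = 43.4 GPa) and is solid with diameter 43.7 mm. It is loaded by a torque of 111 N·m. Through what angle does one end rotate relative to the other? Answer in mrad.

J = πd⁴/32 = π(0.0437)⁴/32 = 3.580×10^-7 m⁴.
θ = T·L/(G·J) = 111.0 × 0.759 / (43.4×10⁹ × 3.580×10^-7) = 5.422×10^-3 rad.

5.42 mrad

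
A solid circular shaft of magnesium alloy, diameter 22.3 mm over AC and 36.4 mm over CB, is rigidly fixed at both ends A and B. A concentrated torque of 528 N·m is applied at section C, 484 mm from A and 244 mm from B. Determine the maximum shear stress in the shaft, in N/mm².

52.1 N/mm²

Compatibility: T_A·a/J_AC = T_B·b/J_CB with T_A + T_B = T₀.
J_AC = 2.43×10^-8 m⁴, J_CB = 1.72×10^-7 m⁴, so T_A = T₀·(J_AC/a)/((J_AC/a)+(J_CB/b)) = 35.01 N·m, T_B = 493.0 N·m.
τ in each portion: τ_AC = 1.61×10^7 Pa, τ_CB = 5.21×10^7 Pa; maximum is in CB.
τ_max = T_CB·r/J = 493.0·0.0182/1.72×10^-7 = 5.206×10^7 Pa.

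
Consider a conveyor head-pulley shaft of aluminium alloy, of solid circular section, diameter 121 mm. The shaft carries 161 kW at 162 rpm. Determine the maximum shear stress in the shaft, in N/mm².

ω = 2π·162/60 = 16.96 rad/s, so T = P/ω = 161×10³ / 16.96 = 9490 N·m.
J = πd⁴/32 = π(0.121)⁴/32 = 2.104×10^-5 m⁴.
τ_max = T·r/J = 9490 × 0.0605 / 2.104×10^-5 = 2.728×10^7 Pa.

27.3 N/mm²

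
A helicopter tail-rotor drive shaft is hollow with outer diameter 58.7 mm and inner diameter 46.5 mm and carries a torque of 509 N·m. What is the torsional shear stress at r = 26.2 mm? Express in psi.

J = π(d_o⁴ − d_i⁴)/32 = π(0.0587⁴ − 0.0465⁴)/32 = 7.066×10^-7 m⁴.
Shear stress varies linearly with radius: τ = T·r/J = 509.0 × 0.0262 / 7.066×10^-7 = 1.887×10^7 Pa.

2740 psi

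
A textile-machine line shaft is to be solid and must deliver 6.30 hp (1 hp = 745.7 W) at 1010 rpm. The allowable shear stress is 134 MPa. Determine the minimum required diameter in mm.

11.9 mm

ω = 2π·1010/60 = 105.8 rad/s, so T = P/ω = 6.30×745.7 / 105.8 = 44.42 N·m.
For a solid shaft τ_max = 16T/(πd³), so d = (16T/(π τ_allow))^(1/3) = (16·44.42/(π·1.34×10^8))^(1/3) = 0.01191 m.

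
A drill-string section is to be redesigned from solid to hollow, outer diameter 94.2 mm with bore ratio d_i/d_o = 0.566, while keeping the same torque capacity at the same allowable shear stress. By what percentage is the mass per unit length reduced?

Equal τ_max and T ⇒ the solid shaft needs d_s³ = d_o³(1−k⁴), so d_s = 94.2·(1−0.566⁴)^(1/3) = 90.86 mm.
Area ratio A_h/A_s = d_o²(1−k²)/d_s² = (1−k²)/(1−k⁴)^(2/3) = 0.7305.
Mass saving = 1 − 0.7305 = 26.9 %.

26.9 %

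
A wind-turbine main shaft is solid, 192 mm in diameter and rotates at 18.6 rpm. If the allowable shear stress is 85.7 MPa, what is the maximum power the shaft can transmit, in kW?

J = πd⁴/32 = π(0.192)⁴/32 = 1.334×10^-4 m⁴.
T_max = τ_allow·J/r = 8.57×10^7 × 1.334×10^-4 / 0.0960 = 119100 N·m.
ω = 2π·18.6/60 = 1.948 rad/s, so P_max = T_max·ω = 2.320×10^5 W.

232 kW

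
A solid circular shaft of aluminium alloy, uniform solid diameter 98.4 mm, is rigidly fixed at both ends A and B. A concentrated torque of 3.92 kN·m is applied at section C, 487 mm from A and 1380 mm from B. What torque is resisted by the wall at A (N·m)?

2900 N·m

With uniform GJ and both ends fixed, compatibility θ_AC = θ_CB gives T_A·a = T_B·b, together with T_A + T_B = T₀.
T_A = T₀·b/(a+b) = 3920·1380/1867 = 2897 N·m; T_B = 1023 N·m.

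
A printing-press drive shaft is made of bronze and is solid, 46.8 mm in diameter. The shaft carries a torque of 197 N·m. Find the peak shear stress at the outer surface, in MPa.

J = πd⁴/32 = π(0.0468)⁴/32 = 4.710×10^-7 m⁴.
τ_max = T·r/J = 197.0 × 0.0234 / 4.710×10^-7 = 9.788×10^6 Pa.

9.79 MPa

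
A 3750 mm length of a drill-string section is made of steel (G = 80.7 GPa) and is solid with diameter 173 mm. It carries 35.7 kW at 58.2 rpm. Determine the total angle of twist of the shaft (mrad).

3.10 mrad

ω = 2π·58.2/60 = 6.095 rad/s, so T = P/ω = 35.7×10³ / 6.095 = 5858 N·m.
J = πd⁴/32 = π(0.173)⁴/32 = 8.794×10^-5 m⁴.
θ = T·L/(G·J) = 5858 × 3.75 / (80.7×10⁹ × 8.794×10^-5) = 3.095×10^-3 rad.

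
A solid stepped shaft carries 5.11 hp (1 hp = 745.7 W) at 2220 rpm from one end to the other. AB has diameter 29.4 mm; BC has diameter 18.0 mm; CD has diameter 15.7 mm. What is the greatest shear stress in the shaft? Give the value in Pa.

2.16e7 Pa

ω = 2π·2220/60 = 232.5 rad/s, so T = P/ω = 5.11×745.7 / 232.5 = 16.39 N·m.
Under the same torque, τ_max = 16T/(πd³) is largest where d is smallest — segment CD (d = 15.7 mm).
τ_max = 16·16.39/(π·(0.0157)³) = 2.157×10^7 Pa.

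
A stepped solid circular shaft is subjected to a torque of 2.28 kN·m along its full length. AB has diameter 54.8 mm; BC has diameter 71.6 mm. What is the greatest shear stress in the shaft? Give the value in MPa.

70.6 MPa

Under the same torque, τ_max = 16T/(πd³) is largest where d is smallest — segment AB (d = 54.8 mm).
τ_max = 16·2280/(π·(0.0548)³) = 7.056×10^7 Pa.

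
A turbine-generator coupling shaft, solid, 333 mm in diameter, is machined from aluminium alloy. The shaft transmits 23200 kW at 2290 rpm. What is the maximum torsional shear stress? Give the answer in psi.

1940 psi

ω = 2π·2290/60 = 239.8 rad/s, so T = P/ω = 23200×10³ / 239.8 = 96740 N·m.
J = πd⁴/32 = π(0.333)⁴/32 = 1.207×10^-3 m⁴.
τ_max = T·r/J = 96740 × 0.167 / 1.207×10^-3 = 1.334×10^7 Pa.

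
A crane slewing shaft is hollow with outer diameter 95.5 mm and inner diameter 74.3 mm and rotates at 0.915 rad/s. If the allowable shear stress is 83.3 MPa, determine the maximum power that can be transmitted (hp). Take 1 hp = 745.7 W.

11.1 hp

J = π(d_o⁴ − d_i⁴)/32 = π(0.0955⁴ − 0.0743⁴)/32 = 5.174×10^-6 m⁴.
T_max = τ_allow·J/r = 8.33×10^7 × 5.174×10^-6 / 0.0478 = 9026 N·m.
ω = 0.915 rad/s, so P_max = T_max·ω = 8259 W.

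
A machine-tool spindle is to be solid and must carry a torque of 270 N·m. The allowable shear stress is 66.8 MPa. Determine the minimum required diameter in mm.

For a solid shaft τ_max = 16T/(πd³), so d = (16T/(π τ_allow))^(1/3) = (16·270.0/(π·6.68×10^7))^(1/3) = 0.02741 m.

27.4 mm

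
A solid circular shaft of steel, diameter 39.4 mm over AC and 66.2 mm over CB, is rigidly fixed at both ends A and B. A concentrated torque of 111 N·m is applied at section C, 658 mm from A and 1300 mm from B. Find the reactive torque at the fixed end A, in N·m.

Compatibility: T_A·a/J_AC = T_B·b/J_CB with T_A + T_B = T₀.
J_AC = 2.37×10^-7 m⁴, J_CB = 1.89×10^-6 m⁴, so T_A = T₀·(J_AC/a)/((J_AC/a)+(J_CB/b)) = 22.05 N·m, T_B = 88.95 N·m.

22.1 N·m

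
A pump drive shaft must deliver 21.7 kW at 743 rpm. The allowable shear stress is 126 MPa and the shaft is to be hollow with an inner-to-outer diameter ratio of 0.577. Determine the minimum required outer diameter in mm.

ω = 2π·743/60 = 77.81 rad/s, so T = P/ω = 21.7×10³ / 77.81 = 278.9 N·m.
For a hollow shaft with d_i/d_o = 0.577: τ_max = 16T/(π d_o³ (1−k⁴)), so d_o = [16T/(π τ_allow (1−k⁴))]^(1/3) = [16·278.9/(π·1.26×10^8·0.8892)]^(1/3) = 0.02332 m.

23.3 mm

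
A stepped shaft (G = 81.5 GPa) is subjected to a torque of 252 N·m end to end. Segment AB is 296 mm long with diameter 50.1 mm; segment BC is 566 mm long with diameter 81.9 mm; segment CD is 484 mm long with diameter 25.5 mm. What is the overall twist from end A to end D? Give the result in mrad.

37.9 mrad

J_AB = π(0.0501)⁴/32 = 6.19×10^-7 m⁴; J_BC = π(0.0819)⁴/32 = 4.42×10^-6 m⁴; J_CD = π(0.0255)⁴/32 = 4.15×10^-8 m⁴.
θ = (T/G)·Σ L_i/J_i = (252.0/81.5×10⁹)·(0.296/6.19×10^-7 + 0.566/4.42×10^-6 + 0.484/4.15×10^-8) = 0.03793 rad.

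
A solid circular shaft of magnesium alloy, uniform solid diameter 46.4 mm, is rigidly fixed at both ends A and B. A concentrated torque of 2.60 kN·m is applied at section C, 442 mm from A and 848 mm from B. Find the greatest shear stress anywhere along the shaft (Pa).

With uniform GJ and both ends fixed, compatibility θ_AC = θ_CB gives T_A·a = T_B·b, together with T_A + T_B = T₀.
T_A = T₀·b/(a+b) = 2600·848/1290 = 1709 N·m; T_B = 890.9 N·m.
τ in each portion: τ_AC = 8.71×10^7 Pa, τ_CB = 4.54×10^7 Pa; maximum is in AC.
τ_max = T_AC·r/J = 1709·0.0232/4.55×10^-7 = 8.714×10^7 Pa.

8.71e7 Pa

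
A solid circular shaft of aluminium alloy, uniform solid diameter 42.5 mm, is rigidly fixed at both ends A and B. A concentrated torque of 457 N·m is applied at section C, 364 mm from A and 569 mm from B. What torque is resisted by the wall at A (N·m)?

279 N·m

With uniform GJ and both ends fixed, compatibility θ_AC = θ_CB gives T_A·a = T_B·b, together with T_A + T_B = T₀.
T_A = T₀·b/(a+b) = 457.0·569/933.0 = 278.7 N·m; T_B = 178.3 N·m.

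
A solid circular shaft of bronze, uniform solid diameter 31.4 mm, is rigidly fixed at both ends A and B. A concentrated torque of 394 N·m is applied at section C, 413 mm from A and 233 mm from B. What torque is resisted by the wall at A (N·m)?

With uniform GJ and both ends fixed, compatibility θ_AC = θ_CB gives T_A·a = T_B·b, together with T_A + T_B = T₀.
T_A = T₀·b/(a+b) = 394.0·233/646.0 = 142.1 N·m; T_B = 251.9 N·m.

142 N·m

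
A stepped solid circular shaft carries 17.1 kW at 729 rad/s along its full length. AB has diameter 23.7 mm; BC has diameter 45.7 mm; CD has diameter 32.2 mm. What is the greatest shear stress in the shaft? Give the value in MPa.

8.97 MPa

ω = 729 rad/s, so T = P/ω = 17.1×10³ / 729.0 = 23.46 N·m.
Under the same torque, τ_max = 16T/(πd³) is largest where d is smallest — segment AB (d = 23.7 mm).
τ_max = 16·23.46/(π·(0.0237)³) = 8.974×10^6 Pa.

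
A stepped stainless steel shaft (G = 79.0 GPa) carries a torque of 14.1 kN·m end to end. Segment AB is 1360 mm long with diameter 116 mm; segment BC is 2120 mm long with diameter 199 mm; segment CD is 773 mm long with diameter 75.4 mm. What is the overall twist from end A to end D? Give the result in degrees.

J_AB = π(0.116)⁴/32 = 1.78×10^-5 m⁴; J_BC = π(0.199)⁴/32 = 1.54×10^-4 m⁴; J_CD = π(0.0754)⁴/32 = 3.17×10^-6 m⁴.
θ = (T/G)·Σ L_i/J_i = (14100/79.0×10⁹)·(1.36/1.78×10^-5 + 2.12/1.54×10^-4 + 0.773/3.17×10^-6) = 0.05959 rad.

3.41°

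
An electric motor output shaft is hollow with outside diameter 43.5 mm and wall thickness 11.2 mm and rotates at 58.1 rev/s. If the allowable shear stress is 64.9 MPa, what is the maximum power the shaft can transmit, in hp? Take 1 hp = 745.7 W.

485 hp

J = π(d_o⁴ − d_i⁴)/32 = π(0.0435⁴ − 0.0211⁴)/32 = 3.321×10^-7 m⁴.
T_max = τ_allow·J/r = 6.49×10^7 × 3.321×10^-7 / 0.0217 = 990.9 N·m.
ω = 2π·58.1 = 365.1 rad/s, so P_max = T_max·ω = 3.617×10^5 W.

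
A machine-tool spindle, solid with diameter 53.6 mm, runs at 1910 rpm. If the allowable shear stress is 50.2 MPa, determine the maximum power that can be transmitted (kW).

304 kW

J = πd⁴/32 = π(0.0536)⁴/32 = 8.103×10^-7 m⁴.
T_max = τ_allow·J/r = 5.02×10^7 × 8.103×10^-7 / 0.0268 = 1518 N·m.
ω = 2π·1910/60 = 200.0 rad/s, so P_max = T_max·ω = 3.036×10^5 W.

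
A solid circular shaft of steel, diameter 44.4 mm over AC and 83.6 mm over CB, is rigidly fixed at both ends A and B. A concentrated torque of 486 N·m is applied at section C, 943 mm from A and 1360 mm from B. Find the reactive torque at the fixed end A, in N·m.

50.0 N·m

Compatibility: T_A·a/J_AC = T_B·b/J_CB with T_A + T_B = T₀.
J_AC = 3.82×10^-7 m⁴, J_CB = 4.80×10^-6 m⁴, so T_A = T₀·(J_AC/a)/((J_AC/a)+(J_CB/b)) = 50.03 N·m, T_B = 436.0 N·m.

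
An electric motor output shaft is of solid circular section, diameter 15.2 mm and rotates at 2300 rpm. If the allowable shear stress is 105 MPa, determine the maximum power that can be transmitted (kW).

17.4 kW

J = πd⁴/32 = π(0.0152)⁴/32 = 5.241×10^-9 m⁴.
T_max = τ_allow·J/r = 1.05×10^8 × 5.241×10^-9 / 0.00760 = 72.40 N·m.
ω = 2π·2300/60 = 240.9 rad/s, so P_max = T_max·ω = 1.744×10^4 W.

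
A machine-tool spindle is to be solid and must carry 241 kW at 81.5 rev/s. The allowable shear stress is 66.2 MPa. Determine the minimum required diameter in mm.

ω = 2π·81.5 = 512.1 rad/s, so T = P/ω = 241×10³ / 512.1 = 470.6 N·m.
For a solid shaft τ_max = 16T/(πd³), so d = (16T/(π τ_allow))^(1/3) = (16·470.6/(π·6.62×10^7))^(1/3) = 0.03308 m.

33.1 mm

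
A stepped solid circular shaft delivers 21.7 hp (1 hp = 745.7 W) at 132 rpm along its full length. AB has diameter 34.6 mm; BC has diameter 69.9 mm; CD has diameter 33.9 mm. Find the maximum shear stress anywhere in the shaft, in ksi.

ω = 2π·132/60 = 13.82 rad/s, so T = P/ω = 21.7×745.7 / 13.82 = 1171 N·m.
Under the same torque, τ_max = 16T/(πd³) is largest where d is smallest — segment CD (d = 33.9 mm).
τ_max = 16·1171/(π·(0.0339)³) = 1.530×10^8 Pa.

22.2 ksi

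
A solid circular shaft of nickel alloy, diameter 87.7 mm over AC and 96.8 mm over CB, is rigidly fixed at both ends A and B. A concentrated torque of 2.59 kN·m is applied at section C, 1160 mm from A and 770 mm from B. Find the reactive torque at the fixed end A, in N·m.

800 N·m

Compatibility: T_A·a/J_AC = T_B·b/J_CB with T_A + T_B = T₀.
J_AC = 5.81×10^-6 m⁴, J_CB = 8.62×10^-6 m⁴, so T_A = T₀·(J_AC/a)/((J_AC/a)+(J_CB/b)) = 800.4 N·m, T_B = 1790 N·m.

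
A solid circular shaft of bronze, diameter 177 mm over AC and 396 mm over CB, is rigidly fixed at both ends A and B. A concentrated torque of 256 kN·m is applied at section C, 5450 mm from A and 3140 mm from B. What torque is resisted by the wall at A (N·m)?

Compatibility: T_A·a/J_AC = T_B·b/J_CB with T_A + T_B = T₀.
J_AC = 9.64×10^-5 m⁴, J_CB = 2.41×10^-3 m⁴, so T_A = T₀·(J_AC/a)/((J_AC/a)+(J_CB/b)) = 5755 N·m, T_B = 250200 N·m.

5750 N·m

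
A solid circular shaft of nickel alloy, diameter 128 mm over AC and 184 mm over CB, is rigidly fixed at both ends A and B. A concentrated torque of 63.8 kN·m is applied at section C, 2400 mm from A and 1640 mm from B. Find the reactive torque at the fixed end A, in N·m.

Compatibility: T_A·a/J_AC = T_B·b/J_CB with T_A + T_B = T₀.
J_AC = 2.64×10^-5 m⁴, J_CB = 1.13×10^-4 m⁴, so T_A = T₀·(J_AC/a)/((J_AC/a)+(J_CB/b)) = 8801 N·m, T_B = 55000 N·m.

8800 N·m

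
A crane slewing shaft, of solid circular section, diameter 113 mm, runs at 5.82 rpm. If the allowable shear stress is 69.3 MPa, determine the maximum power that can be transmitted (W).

12000 W

J = πd⁴/32 = π(0.113)⁴/32 = 1.601×10^-5 m⁴.
T_max = τ_allow·J/r = 6.93×10^7 × 1.601×10^-5 / 0.0565 = 19630 N·m.
ω = 2π·5.82/60 = 0.6095 rad/s, so P_max = T_max·ω = 1.197×10^4 W.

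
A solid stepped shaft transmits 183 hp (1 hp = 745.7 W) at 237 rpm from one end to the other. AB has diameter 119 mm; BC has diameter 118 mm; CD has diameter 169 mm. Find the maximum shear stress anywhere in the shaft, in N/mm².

ω = 2π·237/60 = 24.82 rad/s, so T = P/ω = 183×745.7 / 24.82 = 5498 N·m.
Under the same torque, τ_max = 16T/(πd³) is largest where d is smallest — segment BC (d = 118 mm).
τ_max = 16·5498/(π·(0.118)³) = 1.704×10^7 Pa.

17.0 N/mm²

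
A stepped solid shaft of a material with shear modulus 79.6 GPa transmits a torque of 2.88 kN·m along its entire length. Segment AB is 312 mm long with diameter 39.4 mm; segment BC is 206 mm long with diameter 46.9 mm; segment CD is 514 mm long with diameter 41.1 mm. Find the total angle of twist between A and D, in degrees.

7.44°

J_AB = π(0.0394)⁴/32 = 2.37×10^-7 m⁴; J_BC = π(0.0469)⁴/32 = 4.75×10^-7 m⁴; J_CD = π(0.0411)⁴/32 = 2.80×10^-7 m⁴.
θ = (T/G)·Σ L_i/J_i = (2880/79.6×10⁹)·(0.312/2.37×10^-7 + 0.206/4.75×10^-7 + 0.514/2.80×10^-7) = 0.1298 rad.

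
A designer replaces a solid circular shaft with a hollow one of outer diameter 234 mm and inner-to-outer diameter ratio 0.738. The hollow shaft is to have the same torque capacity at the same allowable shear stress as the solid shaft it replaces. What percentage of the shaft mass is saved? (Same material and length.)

Equal τ_max and T ⇒ the solid shaft needs d_s³ = d_o³(1−k⁴), so d_s = 234·(1−0.738⁴)^(1/3) = 208.1 mm.
Area ratio A_h/A_s = d_o²(1−k²)/d_s² = (1−k²)/(1−k⁴)^(2/3) = 0.5757.
Mass saving = 1 − 0.5757 = 42.4 %.

42.4 %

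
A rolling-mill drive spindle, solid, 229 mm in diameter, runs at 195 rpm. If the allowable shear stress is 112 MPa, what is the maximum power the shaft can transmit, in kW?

J = πd⁴/32 = π(0.229)⁴/32 = 2.700×10^-4 m⁴.
T_max = τ_allow·J/r = 1.12×10^8 × 2.700×10^-4 / 0.115 = 264100 N·m.
ω = 2π·195/60 = 20.42 rad/s, so P_max = T_max·ω = 5.393×10^6 W.

5390 kW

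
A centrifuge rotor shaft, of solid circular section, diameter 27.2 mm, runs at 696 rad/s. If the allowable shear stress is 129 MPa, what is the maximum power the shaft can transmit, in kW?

J = πd⁴/32 = π(0.0272)⁴/32 = 5.374×10^-8 m⁴.
T_max = τ_allow·J/r = 1.29×10^8 × 5.374×10^-8 / 0.0136 = 509.7 N·m.
ω = 696 rad/s, so P_max = T_max·ω = 3.548×10^5 W.

355 kW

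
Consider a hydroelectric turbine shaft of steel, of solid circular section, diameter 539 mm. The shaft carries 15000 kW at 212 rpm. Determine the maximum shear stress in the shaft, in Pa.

2.20e7 Pa

ω = 2π·212/60 = 22.20 rad/s, so T = P/ω = 15000×10³ / 22.20 = 675700 N·m.
J = πd⁴/32 = π(0.539)⁴/32 = 8.286×10^-3 m⁴.
τ_max = T·r/J = 675700 × 0.270 / 8.286×10^-3 = 2.198×10^7 Pa.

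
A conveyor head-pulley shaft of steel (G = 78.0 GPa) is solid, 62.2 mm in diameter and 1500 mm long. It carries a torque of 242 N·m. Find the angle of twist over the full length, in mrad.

3.17 mrad

J = πd⁴/32 = π(0.0622)⁴/32 = 1.469×10^-6 m⁴.
θ = T·L/(G·J) = 242.0 × 1.50 / (78.0×10⁹ × 1.469×10^-6) = 3.167×10^-3 rad.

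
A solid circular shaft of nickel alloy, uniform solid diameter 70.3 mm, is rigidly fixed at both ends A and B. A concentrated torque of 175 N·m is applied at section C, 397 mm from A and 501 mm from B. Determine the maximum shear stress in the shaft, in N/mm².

With uniform GJ and both ends fixed, compatibility θ_AC = θ_CB gives T_A·a = T_B·b, together with T_A + T_B = T₀.
T_A = T₀·b/(a+b) = 175.0·501/898.0 = 97.63 N·m; T_B = 77.37 N·m.
τ in each portion: τ_AC = 1.43×10^6 Pa, τ_CB = 1.13×10^6 Pa; maximum is in AC.
τ_max = T_AC·r/J = 97.63·0.0352/2.40×10^-6 = 1.431×10^6 Pa.

1.43 N/mm²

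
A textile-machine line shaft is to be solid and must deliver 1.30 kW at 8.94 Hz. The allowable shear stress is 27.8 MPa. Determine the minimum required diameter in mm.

16.2 mm

ω = 2π·8.94 = 56.17 rad/s, so T = P/ω = 1.30×10³ / 56.17 = 23.14 N·m.
For a solid shaft τ_max = 16T/(πd³), so d = (16T/(π τ_allow))^(1/3) = (16·23.14/(π·2.78×10^7))^(1/3) = 0.01619 m.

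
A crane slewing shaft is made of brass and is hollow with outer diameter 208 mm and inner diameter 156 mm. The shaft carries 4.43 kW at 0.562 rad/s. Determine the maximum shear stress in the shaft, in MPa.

ω = 0.562 rad/s, so T = P/ω = 4.43×10³ / 0.5620 = 7883 N·m.
J = π(d_o⁴ − d_i⁴)/32 = π(0.208⁴ − 0.156⁴)/32 = 1.256×10^-4 m⁴.
τ_max = T·r/J = 7883 × 0.104 / 1.256×10^-4 = 6.526×10^6 Pa.

6.53 MPa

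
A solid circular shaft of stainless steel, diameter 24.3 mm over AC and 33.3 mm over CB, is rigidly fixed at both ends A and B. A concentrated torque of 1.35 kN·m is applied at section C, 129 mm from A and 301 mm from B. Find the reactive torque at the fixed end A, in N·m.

Compatibility: T_A·a/J_AC = T_B·b/J_CB with T_A + T_B = T₀.
J_AC = 3.42×10^-8 m⁴, J_CB = 1.21×10^-7 m⁴, so T_A = T₀·(J_AC/a)/((J_AC/a)+(J_CB/b)) = 537.6 N·m, T_B = 812.4 N·m.

538 N·m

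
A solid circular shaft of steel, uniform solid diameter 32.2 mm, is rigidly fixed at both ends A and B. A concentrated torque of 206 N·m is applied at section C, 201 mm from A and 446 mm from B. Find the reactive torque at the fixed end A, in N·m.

With uniform GJ and both ends fixed, compatibility θ_AC = θ_CB gives T_A·a = T_B·b, together with T_A + T_B = T₀.
T_A = T₀·b/(a+b) = 206.0·446/647.0 = 142.0 N·m; T_B = 64.00 N·m.

142 N·m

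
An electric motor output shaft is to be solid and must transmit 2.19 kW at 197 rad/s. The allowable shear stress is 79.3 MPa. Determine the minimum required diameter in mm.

8.94 mm

ω = 197 rad/s, so T = P/ω = 2.19×10³ / 197.0 = 11.12 N·m.
For a solid shaft τ_max = 16T/(πd³), so d = (16T/(π τ_allow))^(1/3) = (16·11.12/(π·7.93×10^7))^(1/3) = 0.008938 m.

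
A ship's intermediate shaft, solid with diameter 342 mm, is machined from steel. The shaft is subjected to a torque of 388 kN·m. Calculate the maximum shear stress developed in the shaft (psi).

J = πd⁴/32 = π(0.342)⁴/32 = 1.343×10^-3 m⁴.
τ_max = T·r/J = 388000 × 0.171 / 1.343×10^-3 = 4.940×10^7 Pa.

7160 psi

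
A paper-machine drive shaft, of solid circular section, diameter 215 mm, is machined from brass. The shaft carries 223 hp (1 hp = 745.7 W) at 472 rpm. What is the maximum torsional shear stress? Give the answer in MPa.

ω = 2π·472/60 = 49.43 rad/s, so T = P/ω = 223×745.7 / 49.43 = 3364 N·m.
J = πd⁴/32 = π(0.215)⁴/32 = 2.098×10^-4 m⁴.
τ_max = T·r/J = 3364 × 0.107 / 2.098×10^-4 = 1.724×10^6 Pa.

1.72 MPa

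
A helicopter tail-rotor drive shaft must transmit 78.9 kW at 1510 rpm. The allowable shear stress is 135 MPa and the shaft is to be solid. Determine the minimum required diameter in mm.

ω = 2π·1510/60 = 158.1 rad/s, so T = P/ω = 78.9×10³ / 158.1 = 499.0 N·m.
For a solid shaft τ_max = 16T/(πd³), so d = (16T/(π τ_allow))^(1/3) = (16·499.0/(π·1.35×10^8))^(1/3) = 0.02660 m.

26.6 mm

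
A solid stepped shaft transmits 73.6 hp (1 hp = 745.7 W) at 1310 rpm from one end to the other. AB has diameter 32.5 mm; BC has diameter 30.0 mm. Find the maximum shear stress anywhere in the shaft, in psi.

ω = 2π·1310/60 = 137.2 rad/s, so T = P/ω = 73.6×745.7 / 137.2 = 400.1 N·m.
Under the same torque, τ_max = 16T/(πd³) is largest where d is smallest — segment BC (d = 30.0 mm).
τ_max = 16·400.1/(π·(0.0300)³) = 7.547×10^7 Pa.

10900 psi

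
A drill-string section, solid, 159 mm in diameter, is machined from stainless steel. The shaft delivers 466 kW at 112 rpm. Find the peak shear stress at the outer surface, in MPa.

ω = 2π·112/60 = 11.73 rad/s, so T = P/ω = 466×10³ / 11.73 = 39730 N·m.
J = πd⁴/32 = π(0.159)⁴/32 = 6.275×10^-5 m⁴.
τ_max = T·r/J = 39730 × 0.0795 / 6.275×10^-5 = 5.034×10^7 Pa.

50.3 MPa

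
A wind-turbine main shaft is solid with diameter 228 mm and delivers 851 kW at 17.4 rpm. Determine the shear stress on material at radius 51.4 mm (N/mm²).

ω = 2π·17.4/60 = 1.822 rad/s, so T = P/ω = 851×10³ / 1.822 = 467000 N·m.
J = πd⁴/32 = π(0.228)⁴/32 = 2.653×10^-4 m⁴.
Shear stress varies linearly with radius: τ = T·r/J = 467000 × 0.0514 / 2.653×10^-4 = 9.048×10^7 Pa.

90.5 N/mm²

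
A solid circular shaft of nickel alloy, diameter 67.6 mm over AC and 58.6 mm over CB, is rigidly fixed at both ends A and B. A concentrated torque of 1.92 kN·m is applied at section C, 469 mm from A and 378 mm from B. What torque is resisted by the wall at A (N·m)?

1130 N·m

Compatibility: T_A·a/J_AC = T_B·b/J_CB with T_A + T_B = T₀.
J_AC = 2.05×10^-6 m⁴, J_CB = 1.16×10^-6 m⁴, so T_A = T₀·(J_AC/a)/((J_AC/a)+(J_CB/b)) = 1129 N·m, T_B = 791.0 N·m.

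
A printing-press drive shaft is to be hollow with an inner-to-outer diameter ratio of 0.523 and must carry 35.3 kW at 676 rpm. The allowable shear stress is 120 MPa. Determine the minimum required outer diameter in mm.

28.4 mm

ω = 2π·676/60 = 70.79 rad/s, so T = P/ω = 35.3×10³ / 70.79 = 498.7 N·m.
For a hollow shaft with d_i/d_o = 0.523: τ_max = 16T/(π d_o³ (1−k⁴)), so d_o = [16T/(π τ_allow (1−k⁴))]^(1/3) = [16·498.7/(π·1.20×10^8·0.9252)]^(1/3) = 0.02839 m.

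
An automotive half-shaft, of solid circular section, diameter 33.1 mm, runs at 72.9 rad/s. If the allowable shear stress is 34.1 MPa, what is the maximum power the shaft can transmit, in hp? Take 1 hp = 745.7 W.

J = πd⁴/32 = π(0.0331)⁴/32 = 1.178×10^-7 m⁴.
T_max = τ_allow·J/r = 3.41×10^7 × 1.178×10^-7 / 0.0166 = 242.8 N·m.
ω = 72.9 rad/s, so P_max = T_max·ω = 1.770×10^4 W.

23.7 hp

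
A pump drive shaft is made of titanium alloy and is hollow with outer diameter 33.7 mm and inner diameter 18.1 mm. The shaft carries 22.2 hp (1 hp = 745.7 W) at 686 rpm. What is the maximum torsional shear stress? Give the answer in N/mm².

ω = 2π·686/60 = 71.84 rad/s, so T = P/ω = 22.2×745.7 / 71.84 = 230.4 N·m.
J = π(d_o⁴ − d_i⁴)/32 = π(0.0337⁴ − 0.0181⁴)/32 = 1.161×10^-7 m⁴.
τ_max = T·r/J = 230.4 × 0.0169 / 1.161×10^-7 = 3.345×10^7 Pa.

33.4 N/mm²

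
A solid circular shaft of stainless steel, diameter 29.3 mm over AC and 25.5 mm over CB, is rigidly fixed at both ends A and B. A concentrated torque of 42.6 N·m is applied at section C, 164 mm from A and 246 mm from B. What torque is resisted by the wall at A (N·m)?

Compatibility: T_A·a/J_AC = T_B·b/J_CB with T_A + T_B = T₀.
J_AC = 7.24×10^-8 m⁴, J_CB = 4.15×10^-8 m⁴, so T_A = T₀·(J_AC/a)/((J_AC/a)+(J_CB/b)) = 30.81 N·m, T_B = 11.79 N·m.

30.8 N·m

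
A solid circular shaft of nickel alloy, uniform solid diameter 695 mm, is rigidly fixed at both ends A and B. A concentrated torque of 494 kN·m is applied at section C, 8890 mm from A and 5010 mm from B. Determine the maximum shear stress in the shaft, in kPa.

With uniform GJ and both ends fixed, compatibility θ_AC = θ_CB gives T_A·a = T_B·b, together with T_A + T_B = T₀.
T_A = T₀·b/(a+b) = 494000·5010/13900 = 178100 N·m; T_B = 315900 N·m.
τ in each portion: τ_AC = 2.70×10^6 Pa, τ_CB = 4.79×10^6 Pa; maximum is in CB.
τ_max = T_CB·r/J = 315900·0.347/0.0229 = 4.793×10^6 Pa.

4790 kPa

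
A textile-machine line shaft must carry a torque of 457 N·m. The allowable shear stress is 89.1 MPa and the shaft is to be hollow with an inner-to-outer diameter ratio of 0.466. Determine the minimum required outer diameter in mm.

For a hollow shaft with d_i/d_o = 0.466: τ_max = 16T/(π d_o³ (1−k⁴)), so d_o = [16T/(π τ_allow (1−k⁴))]^(1/3) = [16·457.0/(π·8.91×10^7·0.9528)]^(1/3) = 0.03015 m.

30.2 mm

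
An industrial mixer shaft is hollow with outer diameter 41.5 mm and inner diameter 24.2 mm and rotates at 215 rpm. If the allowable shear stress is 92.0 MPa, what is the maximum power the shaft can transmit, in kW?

25.7 kW

J = π(d_o⁴ − d_i⁴)/32 = π(0.0415⁴ − 0.0242⁴)/32 = 2.575×10^-7 m⁴.
T_max = τ_allow·J/r = 9.20×10^7 × 2.575×10^-7 / 0.0208 = 1142 N·m.
ω = 2π·215/60 = 22.51 rad/s, so P_max = T_max·ω = 2.571×10^4 W.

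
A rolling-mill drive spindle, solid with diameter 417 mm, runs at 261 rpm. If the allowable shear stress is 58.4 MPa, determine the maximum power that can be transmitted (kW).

J = πd⁴/32 = π(0.417)⁴/32 = 2.969×10^-3 m⁴.
T_max = τ_allow·J/r = 5.84×10^7 × 2.969×10^-3 / 0.208 = 831500 N·m.
ω = 2π·261/60 = 27.33 rad/s, so P_max = T_max·ω = 2.273×10^7 W.

22700 kW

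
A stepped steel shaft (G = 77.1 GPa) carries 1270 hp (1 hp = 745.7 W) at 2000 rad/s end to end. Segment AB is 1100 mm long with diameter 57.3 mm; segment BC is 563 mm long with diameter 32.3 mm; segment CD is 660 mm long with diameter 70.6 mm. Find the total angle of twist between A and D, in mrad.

ω = 2000 rad/s, so T = P/ω = 1270×745.7 / 2000 = 473.5 N·m.
J_AB = π(0.0573)⁴/32 = 1.06×10^-6 m⁴; J_BC = π(0.0323)⁴/32 = 1.07×10^-7 m⁴; J_CD = π(0.0706)⁴/32 = 2.44×10^-6 m⁴.
θ = (T/G)·Σ L_i/J_i = (473.5/77.1×10⁹)·(1.10/1.06×10^-6 + 0.563/1.07×10^-7 + 0.660/2.44×10^-6) = 0.04040 rad.

40.4 mrad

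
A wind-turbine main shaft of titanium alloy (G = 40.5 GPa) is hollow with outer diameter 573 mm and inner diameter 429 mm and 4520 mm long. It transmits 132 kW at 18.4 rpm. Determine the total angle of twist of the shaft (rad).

0.00105 rad

ω = 2π·18.4/60 = 1.927 rad/s, so T = P/ω = 132×10³ / 1.927 = 68510 N·m.
J = π(d_o⁴ − d_i⁴)/32 = π(0.573⁴ − 0.429⁴)/32 = 7.258×10^-3 m⁴.
θ = T·L/(G·J) = 68510 × 4.52 / (40.5×10⁹ × 7.258×10^-3) = 1.053×10^-3 rad.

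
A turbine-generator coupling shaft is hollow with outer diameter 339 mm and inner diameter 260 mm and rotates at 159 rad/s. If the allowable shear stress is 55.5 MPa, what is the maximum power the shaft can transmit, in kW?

44100 kW

J = π(d_o⁴ − d_i⁴)/32 = π(0.339⁴ − 0.260⁴)/32 = 8.479×10^-4 m⁴.
T_max = τ_allow·J/r = 5.55×10^7 × 8.479×10^-4 / 0.170 = 277600 N·m.
ω = 159 rad/s, so P_max = T_max·ω = 4.415×10^7 W.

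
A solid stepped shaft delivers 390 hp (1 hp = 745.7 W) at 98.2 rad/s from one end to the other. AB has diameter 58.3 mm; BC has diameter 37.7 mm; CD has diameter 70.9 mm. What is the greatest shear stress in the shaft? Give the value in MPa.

ω = 98.2 rad/s, so T = P/ω = 390×745.7 / 98.20 = 2962 N·m.
Under the same torque, τ_max = 16T/(πd³) is largest where d is smallest — segment BC (d = 37.7 mm).
τ_max = 16·2962/(π·(0.0377)³) = 2.815×10^8 Pa.

281 MPa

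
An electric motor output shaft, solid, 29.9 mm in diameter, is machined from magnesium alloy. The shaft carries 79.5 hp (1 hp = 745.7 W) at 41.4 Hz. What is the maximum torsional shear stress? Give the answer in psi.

ω = 2π·41.4 = 260.1 rad/s, so T = P/ω = 79.5×745.7 / 260.1 = 227.9 N·m.
J = πd⁴/32 = π(0.0299)⁴/32 = 7.847×10^-8 m⁴.
τ_max = T·r/J = 227.9 × 0.0149 / 7.847×10^-8 = 4.342×10^7 Pa.

6300 psi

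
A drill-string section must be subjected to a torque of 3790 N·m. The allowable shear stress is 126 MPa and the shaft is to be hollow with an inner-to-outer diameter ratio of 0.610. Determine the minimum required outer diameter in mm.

56.2 mm

For a hollow shaft with d_i/d_o = 0.610: τ_max = 16T/(π d_o³ (1−k⁴)), so d_o = [16T/(π τ_allow (1−k⁴))]^(1/3) = [16·3790/(π·1.26×10^8·0.8615)]^(1/3) = 0.05623 m.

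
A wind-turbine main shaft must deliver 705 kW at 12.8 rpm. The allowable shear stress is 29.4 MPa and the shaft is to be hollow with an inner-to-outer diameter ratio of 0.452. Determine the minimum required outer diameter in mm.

ω = 2π·12.8/60 = 1.340 rad/s, so T = P/ω = 705×10³ / 1.340 = 526000 N·m.
For a hollow shaft with d_i/d_o = 0.452: τ_max = 16T/(π d_o³ (1−k⁴)), so d_o = [16T/(π τ_allow (1−k⁴))]^(1/3) = [16·526000/(π·2.94×10^7·0.9583)]^(1/3) = 0.4564 m.

456 mm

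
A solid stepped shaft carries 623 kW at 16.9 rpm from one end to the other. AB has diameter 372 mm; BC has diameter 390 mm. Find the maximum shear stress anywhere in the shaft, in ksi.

5.05 ksi

ω = 2π·16.9/60 = 1.770 rad/s, so T = P/ω = 623×10³ / 1.770 = 352000 N·m.
Under the same torque, τ_max = 16T/(πd³) is largest where d is smallest — segment AB (d = 372 mm).
τ_max = 16·352000/(π·(0.372)³) = 3.483×10^7 Pa.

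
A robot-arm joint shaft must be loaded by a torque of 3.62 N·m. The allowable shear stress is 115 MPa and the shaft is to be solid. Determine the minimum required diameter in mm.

5.43 mm

For a solid shaft τ_max = 16T/(πd³), so d = (16T/(π τ_allow))^(1/3) = (16·3.620/(π·1.15×10^8))^(1/3) = 0.005432 m.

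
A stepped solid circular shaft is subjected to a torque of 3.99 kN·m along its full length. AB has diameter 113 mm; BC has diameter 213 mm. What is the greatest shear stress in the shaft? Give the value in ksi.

Under the same torque, τ_max = 16T/(πd³) is largest where d is smallest — segment AB (d = 113 mm).
τ_max = 16·3990/(π·(0.113)³) = 1.408×10^7 Pa.

2.04 ksi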